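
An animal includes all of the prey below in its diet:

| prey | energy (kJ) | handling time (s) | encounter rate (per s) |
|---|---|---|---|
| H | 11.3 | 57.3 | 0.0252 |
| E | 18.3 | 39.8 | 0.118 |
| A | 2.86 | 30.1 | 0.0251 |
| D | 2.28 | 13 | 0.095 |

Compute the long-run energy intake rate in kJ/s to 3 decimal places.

0.299 kJ/s

Energy encountered per unit search time: 0.0252×11.3 + 0.118×18.3 + 0.0251×2.86 + 0.095×2.28 = 2.733 kJ/s.
Handling time per unit search time: 0.0252×57.3 + 0.118×39.8 + 0.0251×30.1 + 0.095×13 = 8.131.
Rate = 2.733/(1 + 8.131) = 0.2993 kJ/s.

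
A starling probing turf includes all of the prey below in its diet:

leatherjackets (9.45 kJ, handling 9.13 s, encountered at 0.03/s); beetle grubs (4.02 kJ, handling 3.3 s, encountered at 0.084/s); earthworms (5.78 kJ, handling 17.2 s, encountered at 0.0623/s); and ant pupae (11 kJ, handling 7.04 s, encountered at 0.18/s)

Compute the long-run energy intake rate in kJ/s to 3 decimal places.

0.761 kJ/s

R = Σλ_iE_i / (1 + Σλ_ih_i)
Numerator: 0.03×9.45 + 0.084×4.02 + 0.0623×5.78 + 0.18×11 = 2.961
Denominator: 1 + 0.03×9.13 + 0.084×3.3 + 0.0623×17.2 + 0.18×7.04 = 3.89
R = 2.961/3.89 = 0.7613 kJ/s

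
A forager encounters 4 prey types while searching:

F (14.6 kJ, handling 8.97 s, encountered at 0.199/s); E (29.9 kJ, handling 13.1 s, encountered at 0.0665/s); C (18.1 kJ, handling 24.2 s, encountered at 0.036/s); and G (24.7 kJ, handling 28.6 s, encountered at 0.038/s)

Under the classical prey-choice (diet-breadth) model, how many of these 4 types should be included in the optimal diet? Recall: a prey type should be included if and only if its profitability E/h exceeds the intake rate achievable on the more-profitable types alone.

Rank by E/h (kJ/s): E 2.28, F 1.63, G 0.864, C 0.748. Include each in turn until the next type's E/h falls below the running intake rate.
Rate on top 1: 1.063. F: 1.63 > 1.063 → include.
Rate on top 2: 1.338. G: 0.864 < 1.338 → exclude; stop.
Optimal diet: E, F — 2 of 4 types.

2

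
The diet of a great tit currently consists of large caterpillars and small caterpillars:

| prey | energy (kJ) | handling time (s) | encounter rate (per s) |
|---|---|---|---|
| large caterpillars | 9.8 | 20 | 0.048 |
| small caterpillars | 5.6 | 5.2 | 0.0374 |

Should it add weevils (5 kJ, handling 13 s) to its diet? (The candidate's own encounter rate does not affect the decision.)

Yes

On large caterpillars and small caterpillars alone, R = ΣλE/(1+Σλh) = 0.6798/2.154 = 0.3155 kJ/s.
Profitability of weevils: 5/13 = 0.3846 kJ/s.
0.3846 > 0.3155, so adding weevils raises the average — include it.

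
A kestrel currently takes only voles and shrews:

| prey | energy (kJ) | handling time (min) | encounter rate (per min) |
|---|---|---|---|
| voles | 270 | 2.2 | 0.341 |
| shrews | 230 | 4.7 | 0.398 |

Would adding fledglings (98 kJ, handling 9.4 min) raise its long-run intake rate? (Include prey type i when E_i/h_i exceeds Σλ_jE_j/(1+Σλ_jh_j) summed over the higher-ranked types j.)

No

On voles and shrews alone, R = ΣλE/(1+Σλh) = 183.6/3.621 = 50.71 kJ/min.
fledglings: E/h = 98/9.4 = 10.43 kJ/min.
Since 10.43 < R, time spent handling fledglings is better spent searching.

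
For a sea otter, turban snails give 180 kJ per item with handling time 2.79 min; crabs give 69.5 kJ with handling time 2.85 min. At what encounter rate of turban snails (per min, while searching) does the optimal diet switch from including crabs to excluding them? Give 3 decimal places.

0.218 per min

At the threshold, the rate on turban snails alone equals the profitability of crabs: λ·180/(1 + λ·2.79) = 69.5/2.85 = 24.39.
Rearranging, λ(180 − 24.39×2.79) = 24.39, so λ = 24.39/112 = 0.2178 per min.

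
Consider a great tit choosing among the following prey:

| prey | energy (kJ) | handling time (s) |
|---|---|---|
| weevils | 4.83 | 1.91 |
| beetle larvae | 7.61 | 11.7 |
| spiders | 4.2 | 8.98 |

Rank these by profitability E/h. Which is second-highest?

beetle larvae

In descending order of E/h:
weevils: 4.83/1.91 = 2.53 kJ/s
beetle larvae: 7.61/11.7 = 0.65 kJ/s
spiders: 4.2/8.98 = 0.468 kJ/s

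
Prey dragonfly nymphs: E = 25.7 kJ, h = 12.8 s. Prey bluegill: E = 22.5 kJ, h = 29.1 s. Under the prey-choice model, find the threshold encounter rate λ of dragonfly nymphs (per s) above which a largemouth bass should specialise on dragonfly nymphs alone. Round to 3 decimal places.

The zero-one rule: include bluegill iff E₂/h₂ > λE₁/(1+λh₁). Equality gives the switch point.
λE₁h₂ = E₂ + λE₂h₁ ⇒ λ = E₂/(E₁h₂ − E₂h₁) = 22.5/(747.9 − 288) = 0.04893 per s.

0.049 per s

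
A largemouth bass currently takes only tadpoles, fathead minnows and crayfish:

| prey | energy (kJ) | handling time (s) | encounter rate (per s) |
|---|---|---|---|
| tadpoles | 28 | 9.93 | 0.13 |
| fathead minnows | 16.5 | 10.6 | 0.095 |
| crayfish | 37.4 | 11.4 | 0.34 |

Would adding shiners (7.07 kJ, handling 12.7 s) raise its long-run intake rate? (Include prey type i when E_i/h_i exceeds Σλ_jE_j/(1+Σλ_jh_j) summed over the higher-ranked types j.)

Intake rate on the current diet: R = (0.13×28 + 0.095×16.5 + 0.34×37.4) / (1 + 0.13×9.93 + 0.095×10.6 + 0.34×11.4) = 17.92/7.174 = 2.498 kJ/s.
Profitability of shiners: 7.07/12.7 = 0.5567 kJ/s.
Since 0.5567 < R, time spent handling shiners is better spent searching.

No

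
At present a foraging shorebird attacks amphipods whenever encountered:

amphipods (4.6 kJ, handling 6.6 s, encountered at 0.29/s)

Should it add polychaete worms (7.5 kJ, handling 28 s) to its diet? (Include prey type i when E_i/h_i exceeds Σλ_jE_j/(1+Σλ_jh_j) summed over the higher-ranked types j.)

Current rate: (0.29×4.6)/(1 + 0.29×6.6) = 0.4578 kJ/s.
polychaete worms: E/h = 7.5/28 = 0.2679 kJ/s.
Since 0.2679 < R, time spent handling polychaete worms is better spent searching.

No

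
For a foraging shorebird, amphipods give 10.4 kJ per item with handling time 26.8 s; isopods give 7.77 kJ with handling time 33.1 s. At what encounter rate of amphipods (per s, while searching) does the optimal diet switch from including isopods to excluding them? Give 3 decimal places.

0.057 per s

Drop isopods once their profitability E₂/h₂ falls below the rate achievable on amphipods alone: E₂/h₂ = λE₁/(1 + λh₁).
Solve for λ: λE₁h₂ = E₂(1 + λh₁) → λ(E₁h₂ − E₂h₁) = E₂ → λ = E₂/(E₁h₂ − E₂h₁).
λ = 7.77/(10.4×33.1 − 7.77×26.8) = 7.77/136 = 0.05713 per s.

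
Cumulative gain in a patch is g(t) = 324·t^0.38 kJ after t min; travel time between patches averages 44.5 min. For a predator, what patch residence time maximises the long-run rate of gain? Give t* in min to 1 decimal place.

27.3 min

Maximise g(t)/(T+t): set derivative to zero → g'(t)(T+t) = g(t).
g'(t) = 0.38·324·t^-0.62. Setting 0.38·324·t^-0.62 = 324·t^0.38/(44.5+t) gives 0.38(44.5+t) = t, so 0.62·t = 0.38×44.5.
t* = 0.38×44.5/0.62 = 27.27 min.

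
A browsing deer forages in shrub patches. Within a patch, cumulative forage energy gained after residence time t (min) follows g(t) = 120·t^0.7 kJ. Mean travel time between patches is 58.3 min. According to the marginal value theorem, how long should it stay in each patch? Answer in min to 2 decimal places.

Optimal t* satisfies g'(t*) = g(t*)/(T + t*).
g'(t) = 0.7·120·t^-0.3. Setting 0.7·120·t^-0.3 = 120·t^0.7/(58.3+t) gives 0.7(58.3+t) = t, so 0.30·t = 0.7×58.3.
t* = 0.7×58.3/0.30 = 136 min.

136.03 min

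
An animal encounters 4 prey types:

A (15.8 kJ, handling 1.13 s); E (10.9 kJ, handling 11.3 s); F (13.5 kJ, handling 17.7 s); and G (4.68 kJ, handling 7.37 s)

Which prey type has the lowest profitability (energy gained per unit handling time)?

G

In descending order of E/h:
A: 15.8/1.13 = 14 kJ/s
E: 10.9/11.3 = 0.965 kJ/s
F: 13.5/17.7 = 0.763 kJ/s
G: 4.68/7.37 = 0.635 kJ/s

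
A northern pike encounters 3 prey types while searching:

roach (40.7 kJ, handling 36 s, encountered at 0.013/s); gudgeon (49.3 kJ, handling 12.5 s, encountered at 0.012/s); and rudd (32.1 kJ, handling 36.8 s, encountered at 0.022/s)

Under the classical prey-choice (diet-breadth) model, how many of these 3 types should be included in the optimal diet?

3

Profitabilities (E/h, kJ/s): gudgeon 3.94, roach 1.13, rudd 0.872. Add prey in this order while the next type's profitability exceeds the intake rate on those already taken.
Rate on top 1: 0.5144. roach: 1.13 > 0.5144 → include.
Rate on top 2: 0.6926. rudd: 0.872 > 0.6926 → include.
Optimal diet: gudgeon, roach, rudd — 3 of 3 types.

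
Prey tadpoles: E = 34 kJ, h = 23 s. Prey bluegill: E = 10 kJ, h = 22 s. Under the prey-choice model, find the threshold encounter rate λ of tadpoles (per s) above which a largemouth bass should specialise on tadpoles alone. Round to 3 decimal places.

0.019 per s

At the threshold, the rate on tadpoles alone equals the profitability of bluegill: λ·34/(1 + λ·23) = 10/22 = 0.4545.
Rearranging, λ(34 − 0.4545×23) = 0.4545, so λ = 0.4545/23.55 = 0.01931 per s.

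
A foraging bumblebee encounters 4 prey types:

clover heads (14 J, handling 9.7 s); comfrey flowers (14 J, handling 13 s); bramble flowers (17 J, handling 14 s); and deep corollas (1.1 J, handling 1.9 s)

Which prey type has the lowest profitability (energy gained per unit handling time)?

deep corollas

In descending order of E/h:
clover heads: 14/9.7 = 1.44 J/s
bramble flowers: 17/14 = 1.21 J/s
comfrey flowers: 14/13 = 1.08 J/s
deep corollas: 1.1/1.9 = 0.579 J/s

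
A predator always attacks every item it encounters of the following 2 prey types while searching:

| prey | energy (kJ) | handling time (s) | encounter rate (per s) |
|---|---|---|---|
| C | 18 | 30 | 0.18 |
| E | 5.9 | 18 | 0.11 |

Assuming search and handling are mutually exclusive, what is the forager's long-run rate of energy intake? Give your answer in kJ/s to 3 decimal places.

0.464 kJ/s

Energy encountered per unit search time: 0.18×18 + 0.11×5.9 = 3.889 kJ/s.
Handling time per unit search time: 0.18×30 + 0.11×18 = 7.38.
Rate = 3.889/(1 + 7.38) = 0.4641 kJ/s.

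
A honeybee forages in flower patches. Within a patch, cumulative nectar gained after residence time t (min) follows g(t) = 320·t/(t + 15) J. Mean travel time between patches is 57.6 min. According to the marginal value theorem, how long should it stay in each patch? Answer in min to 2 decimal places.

Optimal t* satisfies g'(t*) = g(t*)/(T + t*).
g'(t) = 320·15/(t + 15)². Setting 320·15/(t+15)² = 320t/[(t+15)(57.6+t)] gives 15(57.6+t) = t(t+15), so t² = 15×57.6 = 864.
t* = √864 = 29.39 min.

29.39 min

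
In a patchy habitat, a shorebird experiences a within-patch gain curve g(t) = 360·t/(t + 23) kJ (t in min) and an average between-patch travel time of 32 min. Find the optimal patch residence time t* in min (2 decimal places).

Maximise g(t)/(T+t): set derivative to zero → g'(t)(T+t) = g(t).
g'(t) = 360·23/(t + 23)². Setting 360·23/(t+23)² = 360t/[(t+23)(32+t)] gives 23(32+t) = t(t+23), so t² = 23×32 = 736.
t* = √736 = 27.13 min.

27.13 min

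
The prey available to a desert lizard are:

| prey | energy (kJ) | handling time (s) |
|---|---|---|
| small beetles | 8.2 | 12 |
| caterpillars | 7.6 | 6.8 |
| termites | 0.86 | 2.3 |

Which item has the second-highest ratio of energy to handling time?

small beetles

In descending order of E/h:
caterpillars: 7.6/6.8 = 1.12 kJ/s
small beetles: 8.2/12 = 0.683 kJ/s
termites: 0.86/2.3 = 0.374 kJ/s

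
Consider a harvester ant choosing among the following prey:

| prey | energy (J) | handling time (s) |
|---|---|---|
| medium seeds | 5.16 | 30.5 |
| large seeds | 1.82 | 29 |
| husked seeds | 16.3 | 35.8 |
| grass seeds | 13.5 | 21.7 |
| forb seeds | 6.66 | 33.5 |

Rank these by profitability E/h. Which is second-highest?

In descending order of E/h:
grass seeds: 13.5/21.7 = 0.622 J/s
husked seeds: 16.3/35.8 = 0.455 J/s
forb seeds: 6.66/33.5 = 0.199 J/s
medium seeds: 5.16/30.5 = 0.169 J/s
large seeds: 1.82/29 = 0.0628 J/s

husked seeds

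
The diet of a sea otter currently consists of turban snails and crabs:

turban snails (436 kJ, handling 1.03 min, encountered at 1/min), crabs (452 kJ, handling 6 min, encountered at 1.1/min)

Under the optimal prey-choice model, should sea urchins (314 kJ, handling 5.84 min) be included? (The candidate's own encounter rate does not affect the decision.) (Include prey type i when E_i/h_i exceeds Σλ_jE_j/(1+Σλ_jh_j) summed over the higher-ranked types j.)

On turban snails and crabs alone, R = ΣλE/(1+Σλh) = 933.2/8.63 = 108.1 kJ/min.
Profitability of sea urchins: 314/5.84 = 53.77 kJ/min.
53.77 < 108.1, so adding sea urchins would lower the average — exclude it.

No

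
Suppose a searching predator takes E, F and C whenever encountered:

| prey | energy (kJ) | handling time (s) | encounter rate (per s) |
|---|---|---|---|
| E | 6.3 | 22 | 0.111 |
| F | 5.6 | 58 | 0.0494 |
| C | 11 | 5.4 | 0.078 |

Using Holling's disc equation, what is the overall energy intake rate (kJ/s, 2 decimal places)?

0.27 kJ/s

R = (0.111×6.3 + 0.0494×5.6 + 0.078×11) / (1 + 0.111×22 + 0.0494×58 + 0.078×5.4) = 1.834/6.728 = 0.2726 kJ/s.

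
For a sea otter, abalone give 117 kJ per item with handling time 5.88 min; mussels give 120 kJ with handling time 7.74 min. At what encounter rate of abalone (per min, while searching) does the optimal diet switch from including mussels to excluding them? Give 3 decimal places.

0.600 per min

Drop mussels once their profitability E₂/h₂ falls below the rate achievable on abalone alone: E₂/h₂ = λE₁/(1 + λh₁).
Solve for λ: λE₁h₂ = E₂(1 + λh₁) → λ(E₁h₂ − E₂h₁) = E₂ → λ = E₂/(E₁h₂ − E₂h₁).
λ = 120/(117×7.74 − 120×5.88) = 120/200 = 0.6001 per min.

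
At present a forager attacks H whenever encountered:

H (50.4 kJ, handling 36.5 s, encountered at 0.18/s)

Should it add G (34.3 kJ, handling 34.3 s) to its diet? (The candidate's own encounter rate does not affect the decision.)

No

On H alone, R = ΣλE/(1+Σλh) = 9.072/7.57 = 1.198 kJ/s.
Profitability of G: 34.3/34.3 = 1 kJ/s.
Since 1 < R, time spent handling G is better spent searching.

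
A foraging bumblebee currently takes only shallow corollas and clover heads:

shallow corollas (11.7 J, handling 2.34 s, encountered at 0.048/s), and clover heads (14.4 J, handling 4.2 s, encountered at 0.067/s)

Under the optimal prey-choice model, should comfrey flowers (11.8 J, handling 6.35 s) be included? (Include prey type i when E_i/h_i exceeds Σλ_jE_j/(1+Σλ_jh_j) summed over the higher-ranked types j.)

Yes

On shallow corollas and clover heads alone, R = ΣλE/(1+Σλh) = 1.526/1.394 = 1.095 J/s.
Profitability of comfrey flowers: 11.8/6.35 = 1.858 J/s.
Since 1.858 > R, including comfrey flowers increases the long-run rate.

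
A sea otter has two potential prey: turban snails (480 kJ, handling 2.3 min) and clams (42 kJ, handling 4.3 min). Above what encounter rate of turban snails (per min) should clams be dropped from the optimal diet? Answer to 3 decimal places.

0.021 per min

Drop clams once their profitability E₂/h₂ falls below the rate achievable on turban snails alone: E₂/h₂ = λE₁/(1 + λh₁).
Solve for λ: λE₁h₂ = E₂(1 + λh₁) → λ(E₁h₂ − E₂h₁) = E₂ → λ = E₂/(E₁h₂ − E₂h₁).
λ = 42/(480×4.3 − 42×2.3) = 42/1967 = 0.02135 per min.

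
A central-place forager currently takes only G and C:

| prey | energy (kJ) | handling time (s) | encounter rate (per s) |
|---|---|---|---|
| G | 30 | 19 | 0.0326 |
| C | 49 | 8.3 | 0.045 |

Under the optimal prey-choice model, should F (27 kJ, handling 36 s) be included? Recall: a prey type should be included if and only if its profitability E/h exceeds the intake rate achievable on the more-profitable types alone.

Current rate: (0.0326×30 + 0.045×49)/(1 + 0.0326×19 + 0.045×8.3) = 1.597 kJ/s.
F: E/h = 27/36 = 0.75 kJ/s.
Since 0.75 < R, time spent handling F is better spent searching.

No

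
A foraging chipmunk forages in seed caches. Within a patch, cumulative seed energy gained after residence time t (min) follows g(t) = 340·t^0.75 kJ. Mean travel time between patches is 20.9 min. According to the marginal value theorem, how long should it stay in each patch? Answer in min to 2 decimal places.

Optimal t* satisfies g'(t*) = g(t*)/(T + t*).
g'(t) = 0.75·340·t^-0.25. Setting 0.75·340·t^-0.25 = 340·t^0.75/(20.9+t) gives 0.75(20.9+t) = t, so 0.25·t = 0.75×20.9.
t* = 0.75×20.9/0.25 = 62.7 min.

62.70 min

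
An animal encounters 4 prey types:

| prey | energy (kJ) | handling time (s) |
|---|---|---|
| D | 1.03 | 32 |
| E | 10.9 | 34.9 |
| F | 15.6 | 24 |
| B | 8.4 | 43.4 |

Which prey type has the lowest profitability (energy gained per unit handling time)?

D

Profitability E/h (kJ/s): D = 1.03/32 = 0.0322, E = 10.9/34.9 = 0.312, F = 15.6/24 = 0.65, B = 8.4/43.4 = 0.194.
Ranked: F > E > B > D.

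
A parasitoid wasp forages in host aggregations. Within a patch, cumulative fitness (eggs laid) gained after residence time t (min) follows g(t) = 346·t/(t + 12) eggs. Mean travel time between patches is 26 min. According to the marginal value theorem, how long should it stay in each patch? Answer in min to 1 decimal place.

17.7 min

By the marginal value theorem, leave when the instantaneous gain rate g'(t) equals the habitat-wide average g(t)/(T + t).
g'(t) = 346·12/(t + 12)². Setting 346·12/(t+12)² = 346t/[(t+12)(26+t)] gives 12(26+t) = t(t+12), so t² = 12×26 = 312.
t* = √312 = 17.66 min.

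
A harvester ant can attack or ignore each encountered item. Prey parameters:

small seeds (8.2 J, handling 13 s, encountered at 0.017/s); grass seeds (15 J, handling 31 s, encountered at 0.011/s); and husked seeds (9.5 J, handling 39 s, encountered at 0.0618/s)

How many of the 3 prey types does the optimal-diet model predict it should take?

3

E/h in descending order: small seeds 0.631, grass seeds 0.484, husked seeds 0.244 J/s. The optimal diet is the largest prefix of this list for which every included type satisfies E_i/h_i > R on the types above it.
Rate on top 1: 0.1142. grass seeds: 0.484 > 0.1142 → include.
Rate on top 2: 0.1949. husked seeds: 0.244 > 0.1949 → include.
Optimal diet: small seeds, grass seeds, husked seeds — 3 of 3 types.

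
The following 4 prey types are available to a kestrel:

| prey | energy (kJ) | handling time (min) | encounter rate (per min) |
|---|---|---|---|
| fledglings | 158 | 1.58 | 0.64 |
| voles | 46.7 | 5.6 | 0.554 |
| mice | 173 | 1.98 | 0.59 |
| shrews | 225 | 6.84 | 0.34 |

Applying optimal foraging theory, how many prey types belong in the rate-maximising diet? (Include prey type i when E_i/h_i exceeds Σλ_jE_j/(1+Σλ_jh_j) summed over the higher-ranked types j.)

E/h in descending order: fledglings 100, mice 87.4, shrews 32.9, voles 8.34 kJ/min. The optimal diet is the largest prefix of this list for which every included type satisfies E_i/h_i > R on the types above it.
Rate on top 1: 50.28. mice: 87.4 > 50.28 → include.
Rate on top 2: 63.91. shrews: 32.9 < 63.91 → exclude; stop.
Optimal diet: fledglings, mice — 2 of 4 types.

2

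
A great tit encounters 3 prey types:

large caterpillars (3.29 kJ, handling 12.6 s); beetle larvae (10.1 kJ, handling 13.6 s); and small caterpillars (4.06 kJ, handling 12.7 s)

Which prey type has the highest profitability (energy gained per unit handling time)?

beetle larvae

In descending order of E/h:
beetle larvae: 10.1/13.6 = 0.743 kJ/s
small caterpillars: 4.06/12.7 = 0.32 kJ/s
large caterpillars: 3.29/12.6 = 0.261 kJ/s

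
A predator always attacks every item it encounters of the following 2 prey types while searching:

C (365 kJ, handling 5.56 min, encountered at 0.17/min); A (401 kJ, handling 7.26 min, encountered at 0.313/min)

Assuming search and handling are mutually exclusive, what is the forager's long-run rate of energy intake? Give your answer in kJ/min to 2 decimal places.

44.47 kJ/min

Energy encountered per unit search time: 0.17×365 + 0.313×401 = 187.6 kJ/min.
Handling time per unit search time: 0.17×5.56 + 0.313×7.26 = 3.218.
Rate = 187.6/(1 + 3.218) = 44.47 kJ/min.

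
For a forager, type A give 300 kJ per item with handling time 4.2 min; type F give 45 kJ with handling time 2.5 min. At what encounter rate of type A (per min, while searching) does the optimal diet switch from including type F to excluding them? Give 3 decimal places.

0.080 per min

The zero-one rule: include type F iff E₂/h₂ > λE₁/(1+λh₁). Equality gives the switch point.
λE₁h₂ = E₂ + λE₂h₁ ⇒ λ = E₂/(E₁h₂ − E₂h₁) = 45/(750 − 189) = 0.08021 per min.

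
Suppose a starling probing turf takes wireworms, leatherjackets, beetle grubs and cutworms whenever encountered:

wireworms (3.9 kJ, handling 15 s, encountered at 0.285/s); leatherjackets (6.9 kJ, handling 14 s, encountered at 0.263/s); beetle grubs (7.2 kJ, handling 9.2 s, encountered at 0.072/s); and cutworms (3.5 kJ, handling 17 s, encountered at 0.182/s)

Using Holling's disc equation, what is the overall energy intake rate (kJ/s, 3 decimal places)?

0.321 kJ/s

R = (0.285×3.9 + 0.263×6.9 + 0.072×7.2 + 0.182×3.5) / (1 + 0.285×15 + 0.263×14 + 0.072×9.2 + 0.182×17) = 4.082/12.71 = 0.321 kJ/s.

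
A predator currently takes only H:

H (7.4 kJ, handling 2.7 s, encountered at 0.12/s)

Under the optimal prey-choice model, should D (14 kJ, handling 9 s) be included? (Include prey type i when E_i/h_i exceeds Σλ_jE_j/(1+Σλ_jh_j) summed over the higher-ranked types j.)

Yes

On H alone, R = ΣλE/(1+Σλh) = 0.888/1.324 = 0.6707 kJ/s.
D: E/h = 14/9 = 1.556 kJ/s.
1.556 > 0.6707, so adding D raises the average — include it.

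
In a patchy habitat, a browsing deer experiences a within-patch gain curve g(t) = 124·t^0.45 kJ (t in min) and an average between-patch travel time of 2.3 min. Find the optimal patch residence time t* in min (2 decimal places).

1.88 min

By the marginal value theorem, leave when the instantaneous gain rate g'(t) equals the habitat-wide average g(t)/(T + t).
g'(t) = 0.45·124·t^-0.55. Setting 0.45·124·t^-0.55 = 124·t^0.45/(2.3+t) gives 0.45(2.3+t) = t, so 0.55·t = 0.45×2.3.
t* = 0.45×2.3/0.55 = 1.882 min.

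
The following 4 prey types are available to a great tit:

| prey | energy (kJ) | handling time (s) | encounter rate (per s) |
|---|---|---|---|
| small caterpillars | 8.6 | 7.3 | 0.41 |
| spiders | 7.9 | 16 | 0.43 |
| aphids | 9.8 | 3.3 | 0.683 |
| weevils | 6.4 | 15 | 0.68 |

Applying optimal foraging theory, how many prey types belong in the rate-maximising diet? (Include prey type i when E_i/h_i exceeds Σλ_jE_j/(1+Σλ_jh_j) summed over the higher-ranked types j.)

E/h in descending order: aphids 2.97, small caterpillars 1.18, spiders 0.494, weevils 0.427 kJ/s. The optimal diet is the largest prefix of this list for which every included type satisfies E_i/h_i > R on the types above it.
Rate on top 1: 2.057. small caterpillars: 1.18 < 2.057 → exclude; stop.
Optimal diet: aphids — 1 of 4 types.

1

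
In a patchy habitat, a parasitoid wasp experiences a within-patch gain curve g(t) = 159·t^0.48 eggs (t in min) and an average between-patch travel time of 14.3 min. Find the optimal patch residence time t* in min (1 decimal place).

By the marginal value theorem, leave when the instantaneous gain rate g'(t) equals the habitat-wide average g(t)/(T + t).
g'(t) = 0.48·159·t^-0.52. Setting 0.48·159·t^-0.52 = 159·t^0.48/(14.3+t) gives 0.48(14.3+t) = t, so 0.52·t = 0.48×14.3.
t* = 0.48×14.3/0.52 = 13.2 min.

13.2 min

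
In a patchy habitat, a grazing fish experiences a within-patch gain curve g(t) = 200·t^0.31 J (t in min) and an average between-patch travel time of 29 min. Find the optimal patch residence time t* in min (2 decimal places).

13.03 min

Optimal t* satisfies g'(t*) = g(t*)/(T + t*).
g'(t) = 0.31·200·t^-0.69. Setting 0.31·200·t^-0.69 = 200·t^0.31/(29+t) gives 0.31(29+t) = t, so 0.69·t = 0.31×29.
t* = 0.31×29/0.69 = 13.03 min.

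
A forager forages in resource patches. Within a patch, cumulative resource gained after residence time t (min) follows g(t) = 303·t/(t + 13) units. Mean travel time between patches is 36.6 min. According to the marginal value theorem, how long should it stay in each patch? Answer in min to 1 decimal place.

21.8 min

By the marginal value theorem, leave when the instantaneous gain rate g'(t) equals the habitat-wide average g(t)/(T + t).
g'(t) = 303·13/(t + 13)². Setting 303·13/(t+13)² = 303t/[(t+13)(36.6+t)] gives 13(36.6+t) = t(t+13), so t² = 13×36.6 = 475.8.
t* = √475.8 = 21.81 min.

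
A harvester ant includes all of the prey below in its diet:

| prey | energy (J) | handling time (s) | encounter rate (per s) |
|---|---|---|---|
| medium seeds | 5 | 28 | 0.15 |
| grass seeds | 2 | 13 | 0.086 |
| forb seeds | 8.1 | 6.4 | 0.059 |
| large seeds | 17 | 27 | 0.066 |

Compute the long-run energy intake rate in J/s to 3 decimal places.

0.297 J/s

R = (0.15×5 + 0.086×2 + 0.059×8.1 + 0.066×17) / (1 + 0.15×28 + 0.086×13 + 0.059×6.4 + 0.066×27) = 2.522/8.478 = 0.2975 J/s.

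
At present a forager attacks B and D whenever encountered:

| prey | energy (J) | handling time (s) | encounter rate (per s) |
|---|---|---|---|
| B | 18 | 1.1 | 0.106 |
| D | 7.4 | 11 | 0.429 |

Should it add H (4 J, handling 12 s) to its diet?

Intake rate on the current diet: R = (0.106×18 + 0.429×7.4) / (1 + 0.106×1.1 + 0.429×11) = 5.083/5.836 = 0.871 J/s.
Profitability of H: 4/12 = 0.3333 J/s.
Since 0.3333 < R, time spent handling H is better spent searching.

No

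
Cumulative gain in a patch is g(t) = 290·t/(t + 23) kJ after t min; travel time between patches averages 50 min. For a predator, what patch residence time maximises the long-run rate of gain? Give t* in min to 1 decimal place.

33.9 min

Maximise g(t)/(T+t): set derivative to zero → g'(t)(T+t) = g(t).
g'(t) = 290·23/(t + 23)². Setting 290·23/(t+23)² = 290t/[(t+23)(50+t)] gives 23(50+t) = t(t+23), so t² = 23×50 = 1150.
t* = √1150 = 33.91 min.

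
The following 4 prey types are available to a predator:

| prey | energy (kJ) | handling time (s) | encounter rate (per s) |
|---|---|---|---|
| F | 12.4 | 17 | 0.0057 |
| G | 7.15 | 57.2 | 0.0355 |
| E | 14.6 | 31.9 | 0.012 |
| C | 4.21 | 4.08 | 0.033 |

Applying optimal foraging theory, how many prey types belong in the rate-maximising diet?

Profitabilities (E/h, kJ/s): C 1.03, F 0.729, E 0.458, G 0.125. Add prey in this order while the next type's profitability exceeds the intake rate on those already taken.
Rate on top 1: 0.1224. F: 0.729 > 0.1224 → include.
Rate on top 2: 0.1702. E: 0.458 > 0.1702 → include.
Rate on top 3: 0.2384. G: 0.125 < 0.2384 → exclude; stop.
Optimal diet: C, F, E — 3 of 4 types.

3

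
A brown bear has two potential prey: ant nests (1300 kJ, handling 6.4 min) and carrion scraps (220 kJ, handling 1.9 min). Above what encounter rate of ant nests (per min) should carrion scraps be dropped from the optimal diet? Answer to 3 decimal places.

0.207 per min

Drop carrion scraps once their profitability E₂/h₂ falls below the rate achievable on ant nests alone: E₂/h₂ = λE₁/(1 + λh₁).
Solve for λ: λE₁h₂ = E₂(1 + λh₁) → λ(E₁h₂ − E₂h₁) = E₂ → λ = E₂/(E₁h₂ − E₂h₁).
λ = 220/(1300×1.9 − 220×6.4) = 220/1062 = 0.2072 per min.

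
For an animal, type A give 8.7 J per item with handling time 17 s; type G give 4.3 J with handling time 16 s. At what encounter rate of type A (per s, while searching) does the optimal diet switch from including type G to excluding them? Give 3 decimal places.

At the threshold, the rate on type A alone equals the profitability of type G: λ·8.7/(1 + λ·17) = 4.3/16 = 0.2687.
Rearranging, λ(8.7 − 0.2687×17) = 0.2687, so λ = 0.2687/4.131 = 0.06505 per s.

0.065 per s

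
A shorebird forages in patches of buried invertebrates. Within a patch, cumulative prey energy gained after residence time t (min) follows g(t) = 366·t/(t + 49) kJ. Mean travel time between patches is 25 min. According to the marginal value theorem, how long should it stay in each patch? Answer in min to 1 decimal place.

35.0 min

Optimal t* satisfies g'(t*) = g(t*)/(T + t*).
g'(t) = 366·49/(t + 49)². Setting 366·49/(t+49)² = 366t/[(t+49)(25+t)] gives 49(25+t) = t(t+49), so t² = 49×25 = 1225.
t* = √1225 = 35 min.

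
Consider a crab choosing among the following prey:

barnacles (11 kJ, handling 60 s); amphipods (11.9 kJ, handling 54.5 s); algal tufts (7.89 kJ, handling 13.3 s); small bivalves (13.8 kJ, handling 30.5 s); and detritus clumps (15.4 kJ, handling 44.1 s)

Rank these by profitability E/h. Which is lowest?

barnacles

In descending order of E/h:
algal tufts: 7.89/13.3 = 0.593 kJ/s
small bivalves: 13.8/30.5 = 0.452 kJ/s
detritus clumps: 15.4/44.1 = 0.349 kJ/s
amphipods: 11.9/54.5 = 0.218 kJ/s
barnacles: 11/60 = 0.183 kJ/s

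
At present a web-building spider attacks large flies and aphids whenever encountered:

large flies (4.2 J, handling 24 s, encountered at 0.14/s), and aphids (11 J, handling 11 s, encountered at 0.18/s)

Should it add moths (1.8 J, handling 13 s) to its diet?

No

Intake rate on the current diet: R = (0.14×4.2 + 0.18×11) / (1 + 0.14×24 + 0.18×11) = 2.568/6.34 = 0.405 J/s.
moths: E/h = 1.8/13 = 0.1385 J/s.
Since 0.1385 < R, time spent handling moths is better spent searching.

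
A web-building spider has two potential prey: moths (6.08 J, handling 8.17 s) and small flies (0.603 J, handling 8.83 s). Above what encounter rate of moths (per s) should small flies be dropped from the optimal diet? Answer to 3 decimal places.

Drop small flies once their profitability E₂/h₂ falls below the rate achievable on moths alone: E₂/h₂ = λE₁/(1 + λh₁).
Solve for λ: λE₁h₂ = E₂(1 + λh₁) → λ(E₁h₂ − E₂h₁) = E₂ → λ = E₂/(E₁h₂ − E₂h₁).
λ = 0.603/(6.08×8.83 − 0.603×8.17) = 0.603/48.76 = 0.01237 per s.

0.012 per s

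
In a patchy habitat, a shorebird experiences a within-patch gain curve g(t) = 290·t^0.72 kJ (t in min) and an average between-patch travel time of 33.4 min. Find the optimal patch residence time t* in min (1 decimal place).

Maximise g(t)/(T+t): set derivative to zero → g'(t)(T+t) = g(t).
g'(t) = 0.72·290·t^-0.28. Setting 0.72·290·t^-0.28 = 290·t^0.72/(33.4+t) gives 0.72(33.4+t) = t, so 0.28·t = 0.72×33.4.
t* = 0.72×33.4/0.28 = 85.89 min.

85.9 min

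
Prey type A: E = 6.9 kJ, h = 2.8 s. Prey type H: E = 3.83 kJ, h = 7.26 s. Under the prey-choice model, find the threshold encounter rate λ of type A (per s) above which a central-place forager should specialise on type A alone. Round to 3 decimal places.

0.097 per s

The zero-one rule: include type H iff E₂/h₂ > λE₁/(1+λh₁). Equality gives the switch point.
λE₁h₂ = E₂ + λE₂h₁ ⇒ λ = E₂/(E₁h₂ − E₂h₁) = 3.83/(50.09 − 10.72) = 0.09728 per s.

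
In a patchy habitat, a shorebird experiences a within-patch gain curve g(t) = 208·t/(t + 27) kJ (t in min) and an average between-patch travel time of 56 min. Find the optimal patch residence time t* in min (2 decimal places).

38.88 min

By the marginal value theorem, leave when the instantaneous gain rate g'(t) equals the habitat-wide average g(t)/(T + t).
g'(t) = 208·27/(t + 27)². Setting 208·27/(t+27)² = 208t/[(t+27)(56+t)] gives 27(56+t) = t(t+27), so t² = 27×56 = 1512.
t* = √1512 = 38.88 min.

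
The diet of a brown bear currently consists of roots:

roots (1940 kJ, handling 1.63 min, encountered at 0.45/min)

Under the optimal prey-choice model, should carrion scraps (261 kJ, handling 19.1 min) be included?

On roots alone, R = ΣλE/(1+Σλh) = 873/1.733 = 503.6 kJ/min.
carrion scraps: E/h = 261/19.1 = 13.66 kJ/min.
Since 13.66 < R, time spent handling carrion scraps is better spent searching.

No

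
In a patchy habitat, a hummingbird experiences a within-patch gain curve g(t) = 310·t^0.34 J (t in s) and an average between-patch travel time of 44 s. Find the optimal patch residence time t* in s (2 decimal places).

22.67 s

Optimal t* satisfies g'(t*) = g(t*)/(T + t*).
g'(t) = 0.34·310·t^-0.66. Setting 0.34·310·t^-0.66 = 310·t^0.34/(44+t) gives 0.34(44+t) = t, so 0.66·t = 0.34×44.
t* = 0.34×44/0.66 = 22.67 s.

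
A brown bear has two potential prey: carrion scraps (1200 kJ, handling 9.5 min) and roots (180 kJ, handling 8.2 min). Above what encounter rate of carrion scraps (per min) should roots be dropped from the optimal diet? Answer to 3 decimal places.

Drop roots once their profitability E₂/h₂ falls below the rate achievable on carrion scraps alone: E₂/h₂ = λE₁/(1 + λh₁).
Solve for λ: λE₁h₂ = E₂(1 + λh₁) → λ(E₁h₂ − E₂h₁) = E₂ → λ = E₂/(E₁h₂ − E₂h₁).
λ = 180/(1200×8.2 − 180×9.5) = 180/8130 = 0.02214 per min.

0.022 per min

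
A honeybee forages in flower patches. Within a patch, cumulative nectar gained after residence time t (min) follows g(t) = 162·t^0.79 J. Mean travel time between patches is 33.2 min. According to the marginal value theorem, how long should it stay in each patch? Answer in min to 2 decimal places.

124.90 min

Optimal t* satisfies g'(t*) = g(t*)/(T + t*).
g'(t) = 0.79·162·t^-0.21. Setting 0.79·162·t^-0.21 = 162·t^0.79/(33.2+t) gives 0.79(33.2+t) = t, so 0.21·t = 0.79×33.2.
t* = 0.79×33.2/0.21 = 124.9 min.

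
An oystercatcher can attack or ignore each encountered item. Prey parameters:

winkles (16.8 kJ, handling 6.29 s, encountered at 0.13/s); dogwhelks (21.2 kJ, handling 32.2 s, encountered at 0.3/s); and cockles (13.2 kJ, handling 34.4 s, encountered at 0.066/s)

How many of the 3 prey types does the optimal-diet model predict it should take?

Profitabilities (E/h, kJ/s): winkles 2.67, dogwhelks 0.658, cockles 0.384. Add prey in this order while the next type's profitability exceeds the intake rate on those already taken.
Rate on top 1: 1.202. dogwhelks: 0.658 < 1.202 → exclude; stop.
Optimal diet: winkles — 1 of 3 types.

1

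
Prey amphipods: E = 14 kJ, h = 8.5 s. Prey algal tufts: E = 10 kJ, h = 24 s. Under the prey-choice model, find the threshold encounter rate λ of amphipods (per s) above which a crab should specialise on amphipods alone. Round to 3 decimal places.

At the threshold, the rate on amphipods alone equals the profitability of algal tufts: λ·14/(1 + λ·8.5) = 10/24 = 0.4167.
Rearranging, λ(14 − 0.4167×8.5) = 0.4167, so λ = 0.4167/10.46 = 0.03984 per s.

0.040 per s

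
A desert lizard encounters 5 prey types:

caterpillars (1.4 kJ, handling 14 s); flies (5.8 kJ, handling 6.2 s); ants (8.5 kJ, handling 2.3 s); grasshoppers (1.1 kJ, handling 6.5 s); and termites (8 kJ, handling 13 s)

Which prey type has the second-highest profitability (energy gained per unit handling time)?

flies

In descending order of E/h:
ants: 8.5/2.3 = 3.7 kJ/s
flies: 5.8/6.2 = 0.935 kJ/s
termites: 8/13 = 0.615 kJ/s
grasshoppers: 1.1/6.5 = 0.169 kJ/s
caterpillars: 1.4/14 = 0.1 kJ/s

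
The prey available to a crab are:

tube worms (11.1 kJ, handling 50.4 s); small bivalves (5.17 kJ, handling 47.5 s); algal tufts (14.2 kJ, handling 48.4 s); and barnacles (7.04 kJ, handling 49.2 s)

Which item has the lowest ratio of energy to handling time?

small bivalves

Profitability E/h (kJ/s): tube worms = 11.1/50.4 = 0.22, small bivalves = 5.17/47.5 = 0.109, algal tufts = 14.2/48.4 = 0.293, barnacles = 7.04/49.2 = 0.143.
Ranked: algal tufts > tube worms > barnacles > small bivalves.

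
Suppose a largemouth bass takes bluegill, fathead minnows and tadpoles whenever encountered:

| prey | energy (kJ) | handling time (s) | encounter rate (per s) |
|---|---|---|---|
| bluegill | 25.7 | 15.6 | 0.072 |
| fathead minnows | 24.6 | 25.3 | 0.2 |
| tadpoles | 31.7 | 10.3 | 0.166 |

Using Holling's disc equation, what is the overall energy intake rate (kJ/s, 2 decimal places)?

1.35 kJ/s

R = Σλ_iE_i / (1 + Σλ_ih_i)
Numerator: 0.072×25.7 + 0.2×24.6 + 0.166×31.7 = 12.03
Denominator: 1 + 0.072×15.6 + 0.2×25.3 + 0.166×10.3 = 8.893
R = 12.03/8.893 = 1.353 kJ/s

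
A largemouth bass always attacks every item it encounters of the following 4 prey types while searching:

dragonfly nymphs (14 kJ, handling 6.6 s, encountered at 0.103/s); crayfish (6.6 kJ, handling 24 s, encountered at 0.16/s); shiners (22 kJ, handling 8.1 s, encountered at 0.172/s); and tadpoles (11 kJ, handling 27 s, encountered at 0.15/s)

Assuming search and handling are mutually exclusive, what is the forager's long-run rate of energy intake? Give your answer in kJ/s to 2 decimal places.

0.72 kJ/s

R = (0.103×14 + 0.16×6.6 + 0.172×22 + 0.15×11) / (1 + 0.103×6.6 + 0.16×24 + 0.172×8.1 + 0.15×27) = 7.932/10.96 = 0.7235 kJ/s.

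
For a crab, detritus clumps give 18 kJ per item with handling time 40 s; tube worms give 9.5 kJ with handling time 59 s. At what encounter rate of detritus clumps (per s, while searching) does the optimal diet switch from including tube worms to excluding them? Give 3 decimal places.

0.014 per s

At the threshold, the rate on detritus clumps alone equals the profitability of tube worms: λ·18/(1 + λ·40) = 9.5/59 = 0.161.
Rearranging, λ(18 − 0.161×40) = 0.161, so λ = 0.161/11.56 = 0.01393 per s.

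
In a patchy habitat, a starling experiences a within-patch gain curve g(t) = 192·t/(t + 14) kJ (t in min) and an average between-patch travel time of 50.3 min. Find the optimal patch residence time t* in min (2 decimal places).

26.54 min

Maximise g(t)/(T+t): set derivative to zero → g'(t)(T+t) = g(t).
g'(t) = 192·14/(t + 14)². Setting 192·14/(t+14)² = 192t/[(t+14)(50.3+t)] gives 14(50.3+t) = t(t+14), so t² = 14×50.3 = 704.2.
t* = √704.2 = 26.54 min.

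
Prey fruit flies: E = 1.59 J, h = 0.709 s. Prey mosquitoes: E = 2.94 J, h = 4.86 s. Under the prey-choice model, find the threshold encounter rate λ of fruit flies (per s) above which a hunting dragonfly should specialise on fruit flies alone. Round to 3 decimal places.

Drop mosquitoes once their profitability E₂/h₂ falls below the rate achievable on fruit flies alone: E₂/h₂ = λE₁/(1 + λh₁).
Solve for λ: λE₁h₂ = E₂(1 + λh₁) → λ(E₁h₂ − E₂h₁) = E₂ → λ = E₂/(E₁h₂ − E₂h₁).
λ = 2.94/(1.59×4.86 − 2.94×0.709) = 2.94/5.643 = 0.521 per s.

0.521 per s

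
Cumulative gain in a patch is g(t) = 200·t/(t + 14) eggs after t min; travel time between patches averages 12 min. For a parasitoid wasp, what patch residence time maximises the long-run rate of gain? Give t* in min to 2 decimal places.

By the marginal value theorem, leave when the instantaneous gain rate g'(t) equals the habitat-wide average g(t)/(T + t).
g'(t) = 200·14/(t + 14)². Setting 200·14/(t+14)² = 200t/[(t+14)(12+t)] gives 14(12+t) = t(t+14), so t² = 14×12 = 168.
t* = √168 = 12.96 min.

12.96 min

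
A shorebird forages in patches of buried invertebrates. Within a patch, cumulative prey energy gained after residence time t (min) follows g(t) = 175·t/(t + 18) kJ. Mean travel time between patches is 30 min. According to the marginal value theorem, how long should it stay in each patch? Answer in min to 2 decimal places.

Optimal t* satisfies g'(t*) = g(t*)/(T + t*).
g'(t) = 175·18/(t + 18)². Setting 175·18/(t+18)² = 175t/[(t+18)(30+t)] gives 18(30+t) = t(t+18), so t² = 18×30 = 540.
t* = √540 = 23.24 min.

23.24 min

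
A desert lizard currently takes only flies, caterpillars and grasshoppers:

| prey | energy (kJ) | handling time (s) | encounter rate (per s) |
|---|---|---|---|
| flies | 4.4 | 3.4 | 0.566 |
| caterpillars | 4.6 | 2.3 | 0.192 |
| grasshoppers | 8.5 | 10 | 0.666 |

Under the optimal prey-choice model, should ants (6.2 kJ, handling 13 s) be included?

No

Current rate: (0.566×4.4 + 0.192×4.6 + 0.666×8.5)/(1 + 0.566×3.4 + 0.192×2.3 + 0.666×10) = 0.9011 kJ/s.
Profitability of ants: 6.2/13 = 0.4769 kJ/s.
Since 0.4769 < R, time spent handling ants is better spent searching.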